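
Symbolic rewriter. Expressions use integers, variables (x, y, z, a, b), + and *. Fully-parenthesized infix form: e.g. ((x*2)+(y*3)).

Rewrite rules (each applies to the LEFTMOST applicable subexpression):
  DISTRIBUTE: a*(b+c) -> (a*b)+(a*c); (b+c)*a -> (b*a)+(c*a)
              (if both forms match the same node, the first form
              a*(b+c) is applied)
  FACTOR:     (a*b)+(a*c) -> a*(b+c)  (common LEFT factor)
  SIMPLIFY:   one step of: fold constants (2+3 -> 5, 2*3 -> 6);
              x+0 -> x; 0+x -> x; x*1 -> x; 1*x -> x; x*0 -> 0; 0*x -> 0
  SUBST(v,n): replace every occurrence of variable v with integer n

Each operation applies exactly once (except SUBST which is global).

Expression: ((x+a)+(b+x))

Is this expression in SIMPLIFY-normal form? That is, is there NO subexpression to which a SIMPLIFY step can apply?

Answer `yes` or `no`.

Answer: yes

Derivation:
Expression: ((x+a)+(b+x))
Scanning for simplifiable subexpressions (pre-order)...
  at root: ((x+a)+(b+x)) (not simplifiable)
  at L: (x+a) (not simplifiable)
  at R: (b+x) (not simplifiable)
Result: no simplifiable subexpression found -> normal form.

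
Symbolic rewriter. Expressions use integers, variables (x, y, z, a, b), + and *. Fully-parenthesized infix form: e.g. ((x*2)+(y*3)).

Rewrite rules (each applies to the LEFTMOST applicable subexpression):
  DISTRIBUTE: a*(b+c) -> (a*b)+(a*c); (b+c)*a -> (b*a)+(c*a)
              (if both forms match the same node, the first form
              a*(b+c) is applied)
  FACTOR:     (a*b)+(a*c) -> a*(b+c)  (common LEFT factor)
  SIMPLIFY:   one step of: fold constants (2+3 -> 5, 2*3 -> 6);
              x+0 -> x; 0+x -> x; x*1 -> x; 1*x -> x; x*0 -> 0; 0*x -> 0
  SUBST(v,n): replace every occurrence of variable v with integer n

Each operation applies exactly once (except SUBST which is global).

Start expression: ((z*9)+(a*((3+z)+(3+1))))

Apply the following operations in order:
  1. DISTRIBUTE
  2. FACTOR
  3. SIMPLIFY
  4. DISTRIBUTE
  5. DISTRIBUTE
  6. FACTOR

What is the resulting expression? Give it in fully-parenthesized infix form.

Answer: ((z*9)+((a*(3+z))+(a*4)))

Derivation:
Start: ((z*9)+(a*((3+z)+(3+1))))
Apply DISTRIBUTE at R (target: (a*((3+z)+(3+1)))): ((z*9)+(a*((3+z)+(3+1)))) -> ((z*9)+((a*(3+z))+(a*(3+1))))
Apply FACTOR at R (target: ((a*(3+z))+(a*(3+1)))): ((z*9)+((a*(3+z))+(a*(3+1)))) -> ((z*9)+(a*((3+z)+(3+1))))
Apply SIMPLIFY at RRR (target: (3+1)): ((z*9)+(a*((3+z)+(3+1)))) -> ((z*9)+(a*((3+z)+4)))
Apply DISTRIBUTE at R (target: (a*((3+z)+4))): ((z*9)+(a*((3+z)+4))) -> ((z*9)+((a*(3+z))+(a*4)))
Apply DISTRIBUTE at RL (target: (a*(3+z))): ((z*9)+((a*(3+z))+(a*4))) -> ((z*9)+(((a*3)+(a*z))+(a*4)))
Apply FACTOR at RL (target: ((a*3)+(a*z))): ((z*9)+(((a*3)+(a*z))+(a*4))) -> ((z*9)+((a*(3+z))+(a*4)))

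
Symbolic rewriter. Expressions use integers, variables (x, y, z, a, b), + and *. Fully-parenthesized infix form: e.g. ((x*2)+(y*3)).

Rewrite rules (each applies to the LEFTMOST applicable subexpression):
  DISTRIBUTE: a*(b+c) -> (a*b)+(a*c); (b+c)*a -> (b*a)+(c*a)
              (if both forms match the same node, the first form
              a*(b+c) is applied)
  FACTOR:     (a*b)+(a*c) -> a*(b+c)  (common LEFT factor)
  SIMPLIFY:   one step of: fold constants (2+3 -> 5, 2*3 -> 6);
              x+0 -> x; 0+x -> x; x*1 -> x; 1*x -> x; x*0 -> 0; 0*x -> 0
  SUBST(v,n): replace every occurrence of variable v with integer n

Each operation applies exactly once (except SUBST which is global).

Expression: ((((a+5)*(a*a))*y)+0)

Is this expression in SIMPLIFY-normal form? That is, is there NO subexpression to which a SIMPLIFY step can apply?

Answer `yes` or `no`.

Answer: no

Derivation:
Expression: ((((a+5)*(a*a))*y)+0)
Scanning for simplifiable subexpressions (pre-order)...
  at root: ((((a+5)*(a*a))*y)+0) (SIMPLIFIABLE)
  at L: (((a+5)*(a*a))*y) (not simplifiable)
  at LL: ((a+5)*(a*a)) (not simplifiable)
  at LLL: (a+5) (not simplifiable)
  at LLR: (a*a) (not simplifiable)
Found simplifiable subexpr at path root: ((((a+5)*(a*a))*y)+0)
One SIMPLIFY step would give: (((a+5)*(a*a))*y)
-> NOT in normal form.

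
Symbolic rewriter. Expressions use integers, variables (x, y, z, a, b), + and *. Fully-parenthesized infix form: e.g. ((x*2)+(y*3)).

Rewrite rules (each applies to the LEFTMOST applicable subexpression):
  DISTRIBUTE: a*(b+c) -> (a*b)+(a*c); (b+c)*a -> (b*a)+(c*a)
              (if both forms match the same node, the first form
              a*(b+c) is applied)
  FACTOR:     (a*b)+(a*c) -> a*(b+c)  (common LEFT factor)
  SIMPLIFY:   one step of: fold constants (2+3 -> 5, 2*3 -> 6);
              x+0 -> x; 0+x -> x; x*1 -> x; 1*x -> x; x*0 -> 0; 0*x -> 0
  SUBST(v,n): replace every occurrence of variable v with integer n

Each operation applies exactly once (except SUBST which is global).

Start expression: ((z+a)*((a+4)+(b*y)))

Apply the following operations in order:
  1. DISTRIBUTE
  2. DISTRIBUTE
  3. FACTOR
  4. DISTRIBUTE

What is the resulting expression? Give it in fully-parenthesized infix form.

Answer: ((((z+a)*a)+((z+a)*4))+((z+a)*(b*y)))

Derivation:
Start: ((z+a)*((a+4)+(b*y)))
Apply DISTRIBUTE at root (target: ((z+a)*((a+4)+(b*y)))): ((z+a)*((a+4)+(b*y))) -> (((z+a)*(a+4))+((z+a)*(b*y)))
Apply DISTRIBUTE at L (target: ((z+a)*(a+4))): (((z+a)*(a+4))+((z+a)*(b*y))) -> ((((z+a)*a)+((z+a)*4))+((z+a)*(b*y)))
Apply FACTOR at L (target: (((z+a)*a)+((z+a)*4))): ((((z+a)*a)+((z+a)*4))+((z+a)*(b*y))) -> (((z+a)*(a+4))+((z+a)*(b*y)))
Apply DISTRIBUTE at L (target: ((z+a)*(a+4))): (((z+a)*(a+4))+((z+a)*(b*y))) -> ((((z+a)*a)+((z+a)*4))+((z+a)*(b*y)))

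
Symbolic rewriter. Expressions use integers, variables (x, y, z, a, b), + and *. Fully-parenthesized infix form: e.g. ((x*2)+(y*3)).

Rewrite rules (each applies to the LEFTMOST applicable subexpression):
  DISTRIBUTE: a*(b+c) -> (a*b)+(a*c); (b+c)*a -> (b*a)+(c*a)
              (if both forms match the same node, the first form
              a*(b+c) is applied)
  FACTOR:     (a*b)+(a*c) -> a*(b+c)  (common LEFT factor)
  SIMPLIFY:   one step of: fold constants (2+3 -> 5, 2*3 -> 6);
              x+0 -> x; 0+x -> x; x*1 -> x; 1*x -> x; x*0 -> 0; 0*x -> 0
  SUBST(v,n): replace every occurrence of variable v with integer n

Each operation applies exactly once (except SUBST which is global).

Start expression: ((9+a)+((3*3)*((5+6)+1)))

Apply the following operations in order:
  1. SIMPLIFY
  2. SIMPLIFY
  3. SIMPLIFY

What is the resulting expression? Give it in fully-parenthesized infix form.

Answer: ((9+a)+(9*12))

Derivation:
Start: ((9+a)+((3*3)*((5+6)+1)))
Apply SIMPLIFY at RL (target: (3*3)): ((9+a)+((3*3)*((5+6)+1))) -> ((9+a)+(9*((5+6)+1)))
Apply SIMPLIFY at RRL (target: (5+6)): ((9+a)+(9*((5+6)+1))) -> ((9+a)+(9*(11+1)))
Apply SIMPLIFY at RR (target: (11+1)): ((9+a)+(9*(11+1))) -> ((9+a)+(9*12))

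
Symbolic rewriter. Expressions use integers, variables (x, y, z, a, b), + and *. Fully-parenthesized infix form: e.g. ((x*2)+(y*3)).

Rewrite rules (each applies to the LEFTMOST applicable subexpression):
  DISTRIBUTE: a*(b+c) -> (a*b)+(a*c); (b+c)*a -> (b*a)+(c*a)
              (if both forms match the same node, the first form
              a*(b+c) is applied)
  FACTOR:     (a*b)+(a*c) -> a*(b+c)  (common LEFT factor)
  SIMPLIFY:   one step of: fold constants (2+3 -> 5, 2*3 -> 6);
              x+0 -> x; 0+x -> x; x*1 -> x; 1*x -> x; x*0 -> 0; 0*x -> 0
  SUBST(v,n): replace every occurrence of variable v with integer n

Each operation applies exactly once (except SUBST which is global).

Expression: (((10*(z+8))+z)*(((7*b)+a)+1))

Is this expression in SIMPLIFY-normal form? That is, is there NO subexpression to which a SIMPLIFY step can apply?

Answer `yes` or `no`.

Expression: (((10*(z+8))+z)*(((7*b)+a)+1))
Scanning for simplifiable subexpressions (pre-order)...
  at root: (((10*(z+8))+z)*(((7*b)+a)+1)) (not simplifiable)
  at L: ((10*(z+8))+z) (not simplifiable)
  at LL: (10*(z+8)) (not simplifiable)
  at LLR: (z+8) (not simplifiable)
  at R: (((7*b)+a)+1) (not simplifiable)
  at RL: ((7*b)+a) (not simplifiable)
  at RLL: (7*b) (not simplifiable)
Result: no simplifiable subexpression found -> normal form.

Answer: yes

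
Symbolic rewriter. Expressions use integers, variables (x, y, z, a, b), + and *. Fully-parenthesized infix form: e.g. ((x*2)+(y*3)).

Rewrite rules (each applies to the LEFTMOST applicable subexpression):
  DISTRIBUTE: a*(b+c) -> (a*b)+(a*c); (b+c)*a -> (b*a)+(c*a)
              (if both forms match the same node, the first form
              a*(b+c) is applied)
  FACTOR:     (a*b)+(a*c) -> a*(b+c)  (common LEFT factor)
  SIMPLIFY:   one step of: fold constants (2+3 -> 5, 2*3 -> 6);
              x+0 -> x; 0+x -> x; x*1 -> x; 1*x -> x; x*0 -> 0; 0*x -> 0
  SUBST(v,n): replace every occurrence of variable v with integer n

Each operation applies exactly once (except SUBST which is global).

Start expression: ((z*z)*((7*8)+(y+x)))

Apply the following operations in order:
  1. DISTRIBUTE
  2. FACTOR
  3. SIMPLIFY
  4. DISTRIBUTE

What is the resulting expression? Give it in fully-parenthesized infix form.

Answer: (((z*z)*56)+((z*z)*(y+x)))

Derivation:
Start: ((z*z)*((7*8)+(y+x)))
Apply DISTRIBUTE at root (target: ((z*z)*((7*8)+(y+x)))): ((z*z)*((7*8)+(y+x))) -> (((z*z)*(7*8))+((z*z)*(y+x)))
Apply FACTOR at root (target: (((z*z)*(7*8))+((z*z)*(y+x)))): (((z*z)*(7*8))+((z*z)*(y+x))) -> ((z*z)*((7*8)+(y+x)))
Apply SIMPLIFY at RL (target: (7*8)): ((z*z)*((7*8)+(y+x))) -> ((z*z)*(56+(y+x)))
Apply DISTRIBUTE at root (target: ((z*z)*(56+(y+x)))): ((z*z)*(56+(y+x))) -> (((z*z)*56)+((z*z)*(y+x)))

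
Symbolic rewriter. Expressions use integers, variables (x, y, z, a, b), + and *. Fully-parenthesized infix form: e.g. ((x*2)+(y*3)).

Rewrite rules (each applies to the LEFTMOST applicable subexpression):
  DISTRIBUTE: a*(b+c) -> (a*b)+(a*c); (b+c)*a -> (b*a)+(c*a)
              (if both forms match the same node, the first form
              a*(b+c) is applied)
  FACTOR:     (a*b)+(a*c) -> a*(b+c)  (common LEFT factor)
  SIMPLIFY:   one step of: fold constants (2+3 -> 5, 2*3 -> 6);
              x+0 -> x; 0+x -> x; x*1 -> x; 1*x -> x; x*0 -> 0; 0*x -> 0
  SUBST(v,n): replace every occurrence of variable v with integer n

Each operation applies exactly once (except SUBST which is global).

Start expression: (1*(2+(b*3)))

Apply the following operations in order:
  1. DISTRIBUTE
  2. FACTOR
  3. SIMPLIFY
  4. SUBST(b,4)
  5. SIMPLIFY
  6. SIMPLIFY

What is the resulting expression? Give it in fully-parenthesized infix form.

Start: (1*(2+(b*3)))
Apply DISTRIBUTE at root (target: (1*(2+(b*3)))): (1*(2+(b*3))) -> ((1*2)+(1*(b*3)))
Apply FACTOR at root (target: ((1*2)+(1*(b*3)))): ((1*2)+(1*(b*3))) -> (1*(2+(b*3)))
Apply SIMPLIFY at root (target: (1*(2+(b*3)))): (1*(2+(b*3))) -> (2+(b*3))
Apply SUBST(b,4): (2+(b*3)) -> (2+(4*3))
Apply SIMPLIFY at R (target: (4*3)): (2+(4*3)) -> (2+12)
Apply SIMPLIFY at root (target: (2+12)): (2+12) -> 14

Answer: 14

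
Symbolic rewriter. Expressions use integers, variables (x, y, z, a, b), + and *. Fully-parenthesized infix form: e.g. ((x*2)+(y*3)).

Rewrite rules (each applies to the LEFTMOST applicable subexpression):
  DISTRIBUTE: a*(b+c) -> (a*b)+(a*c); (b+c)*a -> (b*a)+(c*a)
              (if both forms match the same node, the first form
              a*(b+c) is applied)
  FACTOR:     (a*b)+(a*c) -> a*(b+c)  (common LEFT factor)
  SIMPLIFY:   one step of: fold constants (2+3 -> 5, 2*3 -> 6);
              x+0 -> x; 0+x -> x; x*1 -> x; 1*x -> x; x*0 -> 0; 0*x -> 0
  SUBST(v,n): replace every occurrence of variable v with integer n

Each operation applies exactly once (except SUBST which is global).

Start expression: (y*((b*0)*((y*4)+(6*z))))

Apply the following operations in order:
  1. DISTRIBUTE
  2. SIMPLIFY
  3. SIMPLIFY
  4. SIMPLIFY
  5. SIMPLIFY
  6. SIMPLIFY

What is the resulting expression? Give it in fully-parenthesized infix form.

Start: (y*((b*0)*((y*4)+(6*z))))
Apply DISTRIBUTE at R (target: ((b*0)*((y*4)+(6*z)))): (y*((b*0)*((y*4)+(6*z)))) -> (y*(((b*0)*(y*4))+((b*0)*(6*z))))
Apply SIMPLIFY at RLL (target: (b*0)): (y*(((b*0)*(y*4))+((b*0)*(6*z)))) -> (y*((0*(y*4))+((b*0)*(6*z))))
Apply SIMPLIFY at RL (target: (0*(y*4))): (y*((0*(y*4))+((b*0)*(6*z)))) -> (y*(0+((b*0)*(6*z))))
Apply SIMPLIFY at R (target: (0+((b*0)*(6*z)))): (y*(0+((b*0)*(6*z)))) -> (y*((b*0)*(6*z)))
Apply SIMPLIFY at RL (target: (b*0)): (y*((b*0)*(6*z))) -> (y*(0*(6*z)))
Apply SIMPLIFY at R (target: (0*(6*z))): (y*(0*(6*z))) -> (y*0)

Answer: (y*0)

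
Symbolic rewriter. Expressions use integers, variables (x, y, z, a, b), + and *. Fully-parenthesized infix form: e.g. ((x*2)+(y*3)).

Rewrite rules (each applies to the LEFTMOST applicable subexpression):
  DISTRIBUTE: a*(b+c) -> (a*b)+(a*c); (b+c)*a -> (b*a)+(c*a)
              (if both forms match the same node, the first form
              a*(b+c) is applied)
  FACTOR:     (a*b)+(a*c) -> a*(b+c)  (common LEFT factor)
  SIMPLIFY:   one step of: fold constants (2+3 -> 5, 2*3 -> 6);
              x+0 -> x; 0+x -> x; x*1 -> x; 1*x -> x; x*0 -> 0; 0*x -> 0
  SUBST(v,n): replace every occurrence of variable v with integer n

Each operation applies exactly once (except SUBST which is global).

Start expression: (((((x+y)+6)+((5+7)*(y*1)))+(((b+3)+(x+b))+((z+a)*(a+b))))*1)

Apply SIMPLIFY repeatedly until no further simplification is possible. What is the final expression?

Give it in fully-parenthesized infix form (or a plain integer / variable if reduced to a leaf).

Start: (((((x+y)+6)+((5+7)*(y*1)))+(((b+3)+(x+b))+((z+a)*(a+b))))*1)
Step 1: at root: (((((x+y)+6)+((5+7)*(y*1)))+(((b+3)+(x+b))+((z+a)*(a+b))))*1) -> ((((x+y)+6)+((5+7)*(y*1)))+(((b+3)+(x+b))+((z+a)*(a+b)))); overall: (((((x+y)+6)+((5+7)*(y*1)))+(((b+3)+(x+b))+((z+a)*(a+b))))*1) -> ((((x+y)+6)+((5+7)*(y*1)))+(((b+3)+(x+b))+((z+a)*(a+b))))
Step 2: at LRL: (5+7) -> 12; overall: ((((x+y)+6)+((5+7)*(y*1)))+(((b+3)+(x+b))+((z+a)*(a+b)))) -> ((((x+y)+6)+(12*(y*1)))+(((b+3)+(x+b))+((z+a)*(a+b))))
Step 3: at LRR: (y*1) -> y; overall: ((((x+y)+6)+(12*(y*1)))+(((b+3)+(x+b))+((z+a)*(a+b)))) -> ((((x+y)+6)+(12*y))+(((b+3)+(x+b))+((z+a)*(a+b))))
Fixed point: ((((x+y)+6)+(12*y))+(((b+3)+(x+b))+((z+a)*(a+b))))

Answer: ((((x+y)+6)+(12*y))+(((b+3)+(x+b))+((z+a)*(a+b))))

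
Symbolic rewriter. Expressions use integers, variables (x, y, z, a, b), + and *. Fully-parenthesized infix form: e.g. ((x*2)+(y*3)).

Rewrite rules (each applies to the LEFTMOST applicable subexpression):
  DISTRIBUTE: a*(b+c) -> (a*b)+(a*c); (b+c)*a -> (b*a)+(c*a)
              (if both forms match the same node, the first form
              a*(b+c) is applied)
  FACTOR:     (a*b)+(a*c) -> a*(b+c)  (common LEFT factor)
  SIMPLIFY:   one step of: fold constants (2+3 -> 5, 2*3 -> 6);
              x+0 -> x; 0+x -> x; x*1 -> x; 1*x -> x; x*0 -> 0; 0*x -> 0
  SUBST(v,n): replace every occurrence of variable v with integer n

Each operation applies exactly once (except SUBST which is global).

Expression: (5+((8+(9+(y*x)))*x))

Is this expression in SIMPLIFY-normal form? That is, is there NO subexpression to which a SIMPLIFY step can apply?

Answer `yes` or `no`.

Answer: yes

Derivation:
Expression: (5+((8+(9+(y*x)))*x))
Scanning for simplifiable subexpressions (pre-order)...
  at root: (5+((8+(9+(y*x)))*x)) (not simplifiable)
  at R: ((8+(9+(y*x)))*x) (not simplifiable)
  at RL: (8+(9+(y*x))) (not simplifiable)
  at RLR: (9+(y*x)) (not simplifiable)
  at RLRR: (y*x) (not simplifiable)
Result: no simplifiable subexpression found -> normal form.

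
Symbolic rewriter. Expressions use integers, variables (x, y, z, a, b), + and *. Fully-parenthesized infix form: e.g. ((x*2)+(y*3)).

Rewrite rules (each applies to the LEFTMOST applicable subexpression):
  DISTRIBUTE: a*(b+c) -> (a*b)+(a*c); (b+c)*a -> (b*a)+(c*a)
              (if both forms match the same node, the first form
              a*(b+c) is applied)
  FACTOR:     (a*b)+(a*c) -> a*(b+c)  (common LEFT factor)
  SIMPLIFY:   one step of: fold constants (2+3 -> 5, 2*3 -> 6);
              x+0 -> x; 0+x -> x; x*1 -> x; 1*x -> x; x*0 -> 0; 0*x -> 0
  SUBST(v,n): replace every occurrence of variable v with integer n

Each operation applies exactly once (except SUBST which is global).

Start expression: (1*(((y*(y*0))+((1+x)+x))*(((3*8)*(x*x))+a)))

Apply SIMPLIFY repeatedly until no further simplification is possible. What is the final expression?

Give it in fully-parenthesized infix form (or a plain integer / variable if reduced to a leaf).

Start: (1*(((y*(y*0))+((1+x)+x))*(((3*8)*(x*x))+a)))
Step 1: at root: (1*(((y*(y*0))+((1+x)+x))*(((3*8)*(x*x))+a))) -> (((y*(y*0))+((1+x)+x))*(((3*8)*(x*x))+a)); overall: (1*(((y*(y*0))+((1+x)+x))*(((3*8)*(x*x))+a))) -> (((y*(y*0))+((1+x)+x))*(((3*8)*(x*x))+a))
Step 2: at LLR: (y*0) -> 0; overall: (((y*(y*0))+((1+x)+x))*(((3*8)*(x*x))+a)) -> (((y*0)+((1+x)+x))*(((3*8)*(x*x))+a))
Step 3: at LL: (y*0) -> 0; overall: (((y*0)+((1+x)+x))*(((3*8)*(x*x))+a)) -> ((0+((1+x)+x))*(((3*8)*(x*x))+a))
Step 4: at L: (0+((1+x)+x)) -> ((1+x)+x); overall: ((0+((1+x)+x))*(((3*8)*(x*x))+a)) -> (((1+x)+x)*(((3*8)*(x*x))+a))
Step 5: at RLL: (3*8) -> 24; overall: (((1+x)+x)*(((3*8)*(x*x))+a)) -> (((1+x)+x)*((24*(x*x))+a))
Fixed point: (((1+x)+x)*((24*(x*x))+a))

Answer: (((1+x)+x)*((24*(x*x))+a))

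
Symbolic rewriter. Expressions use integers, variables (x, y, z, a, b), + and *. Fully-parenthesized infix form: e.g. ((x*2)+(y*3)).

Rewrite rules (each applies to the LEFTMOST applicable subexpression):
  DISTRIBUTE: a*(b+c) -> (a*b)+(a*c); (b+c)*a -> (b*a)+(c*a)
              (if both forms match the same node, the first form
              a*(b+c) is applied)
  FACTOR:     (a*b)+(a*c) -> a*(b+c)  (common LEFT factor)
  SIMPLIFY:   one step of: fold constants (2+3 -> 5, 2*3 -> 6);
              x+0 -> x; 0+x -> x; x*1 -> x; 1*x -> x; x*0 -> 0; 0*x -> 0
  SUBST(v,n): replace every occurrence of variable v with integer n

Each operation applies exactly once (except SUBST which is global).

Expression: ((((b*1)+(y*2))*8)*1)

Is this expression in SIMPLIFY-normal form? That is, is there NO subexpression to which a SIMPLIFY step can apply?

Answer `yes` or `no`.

Answer: no

Derivation:
Expression: ((((b*1)+(y*2))*8)*1)
Scanning for simplifiable subexpressions (pre-order)...
  at root: ((((b*1)+(y*2))*8)*1) (SIMPLIFIABLE)
  at L: (((b*1)+(y*2))*8) (not simplifiable)
  at LL: ((b*1)+(y*2)) (not simplifiable)
  at LLL: (b*1) (SIMPLIFIABLE)
  at LLR: (y*2) (not simplifiable)
Found simplifiable subexpr at path root: ((((b*1)+(y*2))*8)*1)
One SIMPLIFY step would give: (((b*1)+(y*2))*8)
-> NOT in normal form.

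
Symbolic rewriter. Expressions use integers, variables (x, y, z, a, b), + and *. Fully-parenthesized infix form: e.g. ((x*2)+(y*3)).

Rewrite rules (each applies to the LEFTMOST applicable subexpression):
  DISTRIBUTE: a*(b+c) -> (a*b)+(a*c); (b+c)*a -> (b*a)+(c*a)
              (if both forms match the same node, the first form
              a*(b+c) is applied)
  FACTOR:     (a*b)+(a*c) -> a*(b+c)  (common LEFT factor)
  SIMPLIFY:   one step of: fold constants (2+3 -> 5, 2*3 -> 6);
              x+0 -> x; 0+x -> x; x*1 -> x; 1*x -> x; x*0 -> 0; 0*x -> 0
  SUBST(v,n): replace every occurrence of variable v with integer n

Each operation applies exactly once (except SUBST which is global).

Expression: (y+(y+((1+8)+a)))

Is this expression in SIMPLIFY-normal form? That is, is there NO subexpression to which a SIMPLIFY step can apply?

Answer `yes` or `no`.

Answer: no

Derivation:
Expression: (y+(y+((1+8)+a)))
Scanning for simplifiable subexpressions (pre-order)...
  at root: (y+(y+((1+8)+a))) (not simplifiable)
  at R: (y+((1+8)+a)) (not simplifiable)
  at RR: ((1+8)+a) (not simplifiable)
  at RRL: (1+8) (SIMPLIFIABLE)
Found simplifiable subexpr at path RRL: (1+8)
One SIMPLIFY step would give: (y+(y+(9+a)))
-> NOT in normal form.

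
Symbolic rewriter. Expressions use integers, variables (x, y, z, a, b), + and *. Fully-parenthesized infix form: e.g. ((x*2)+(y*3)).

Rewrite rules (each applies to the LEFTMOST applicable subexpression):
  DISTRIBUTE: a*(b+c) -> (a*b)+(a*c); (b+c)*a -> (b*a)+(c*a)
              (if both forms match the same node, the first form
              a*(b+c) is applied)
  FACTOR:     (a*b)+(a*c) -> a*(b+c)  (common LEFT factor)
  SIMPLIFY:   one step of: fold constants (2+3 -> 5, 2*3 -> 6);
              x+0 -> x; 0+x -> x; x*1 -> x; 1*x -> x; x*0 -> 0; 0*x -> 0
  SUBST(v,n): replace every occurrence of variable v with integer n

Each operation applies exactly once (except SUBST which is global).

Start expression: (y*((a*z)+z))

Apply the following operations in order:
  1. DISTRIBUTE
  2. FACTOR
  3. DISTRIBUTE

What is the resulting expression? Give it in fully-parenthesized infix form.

Answer: ((y*(a*z))+(y*z))

Derivation:
Start: (y*((a*z)+z))
Apply DISTRIBUTE at root (target: (y*((a*z)+z))): (y*((a*z)+z)) -> ((y*(a*z))+(y*z))
Apply FACTOR at root (target: ((y*(a*z))+(y*z))): ((y*(a*z))+(y*z)) -> (y*((a*z)+z))
Apply DISTRIBUTE at root (target: (y*((a*z)+z))): (y*((a*z)+z)) -> ((y*(a*z))+(y*z))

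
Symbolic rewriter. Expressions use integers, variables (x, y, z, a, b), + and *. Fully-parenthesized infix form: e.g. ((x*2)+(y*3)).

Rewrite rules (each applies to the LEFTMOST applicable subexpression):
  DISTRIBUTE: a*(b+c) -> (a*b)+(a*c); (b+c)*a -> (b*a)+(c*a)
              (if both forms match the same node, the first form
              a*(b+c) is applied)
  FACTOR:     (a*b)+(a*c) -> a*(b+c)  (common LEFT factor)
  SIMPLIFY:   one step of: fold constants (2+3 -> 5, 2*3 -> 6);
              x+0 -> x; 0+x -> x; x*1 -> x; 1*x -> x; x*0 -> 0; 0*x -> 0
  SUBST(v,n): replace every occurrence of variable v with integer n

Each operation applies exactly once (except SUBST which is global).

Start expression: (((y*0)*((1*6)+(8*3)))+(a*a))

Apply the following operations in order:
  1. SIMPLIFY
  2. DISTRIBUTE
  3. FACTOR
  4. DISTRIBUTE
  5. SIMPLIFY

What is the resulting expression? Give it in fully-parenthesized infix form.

Start: (((y*0)*((1*6)+(8*3)))+(a*a))
Apply SIMPLIFY at LL (target: (y*0)): (((y*0)*((1*6)+(8*3)))+(a*a)) -> ((0*((1*6)+(8*3)))+(a*a))
Apply DISTRIBUTE at L (target: (0*((1*6)+(8*3)))): ((0*((1*6)+(8*3)))+(a*a)) -> (((0*(1*6))+(0*(8*3)))+(a*a))
Apply FACTOR at L (target: ((0*(1*6))+(0*(8*3)))): (((0*(1*6))+(0*(8*3)))+(a*a)) -> ((0*((1*6)+(8*3)))+(a*a))
Apply DISTRIBUTE at L (target: (0*((1*6)+(8*3)))): ((0*((1*6)+(8*3)))+(a*a)) -> (((0*(1*6))+(0*(8*3)))+(a*a))
Apply SIMPLIFY at LL (target: (0*(1*6))): (((0*(1*6))+(0*(8*3)))+(a*a)) -> ((0+(0*(8*3)))+(a*a))

Answer: ((0+(0*(8*3)))+(a*a))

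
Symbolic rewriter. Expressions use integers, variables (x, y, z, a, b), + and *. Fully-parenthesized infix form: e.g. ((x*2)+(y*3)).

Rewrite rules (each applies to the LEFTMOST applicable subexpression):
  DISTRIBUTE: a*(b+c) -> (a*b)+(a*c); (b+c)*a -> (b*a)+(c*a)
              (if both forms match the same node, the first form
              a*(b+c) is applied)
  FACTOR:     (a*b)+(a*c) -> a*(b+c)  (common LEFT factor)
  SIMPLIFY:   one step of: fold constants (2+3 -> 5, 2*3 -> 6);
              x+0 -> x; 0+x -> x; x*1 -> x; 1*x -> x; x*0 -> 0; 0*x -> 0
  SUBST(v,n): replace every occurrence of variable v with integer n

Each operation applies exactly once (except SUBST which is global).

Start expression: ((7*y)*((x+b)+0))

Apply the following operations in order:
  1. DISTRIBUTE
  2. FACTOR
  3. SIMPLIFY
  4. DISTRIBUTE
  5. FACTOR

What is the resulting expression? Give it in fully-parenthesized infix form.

Start: ((7*y)*((x+b)+0))
Apply DISTRIBUTE at root (target: ((7*y)*((x+b)+0))): ((7*y)*((x+b)+0)) -> (((7*y)*(x+b))+((7*y)*0))
Apply FACTOR at root (target: (((7*y)*(x+b))+((7*y)*0))): (((7*y)*(x+b))+((7*y)*0)) -> ((7*y)*((x+b)+0))
Apply SIMPLIFY at R (target: ((x+b)+0)): ((7*y)*((x+b)+0)) -> ((7*y)*(x+b))
Apply DISTRIBUTE at root (target: ((7*y)*(x+b))): ((7*y)*(x+b)) -> (((7*y)*x)+((7*y)*b))
Apply FACTOR at root (target: (((7*y)*x)+((7*y)*b))): (((7*y)*x)+((7*y)*b)) -> ((7*y)*(x+b))

Answer: ((7*y)*(x+b))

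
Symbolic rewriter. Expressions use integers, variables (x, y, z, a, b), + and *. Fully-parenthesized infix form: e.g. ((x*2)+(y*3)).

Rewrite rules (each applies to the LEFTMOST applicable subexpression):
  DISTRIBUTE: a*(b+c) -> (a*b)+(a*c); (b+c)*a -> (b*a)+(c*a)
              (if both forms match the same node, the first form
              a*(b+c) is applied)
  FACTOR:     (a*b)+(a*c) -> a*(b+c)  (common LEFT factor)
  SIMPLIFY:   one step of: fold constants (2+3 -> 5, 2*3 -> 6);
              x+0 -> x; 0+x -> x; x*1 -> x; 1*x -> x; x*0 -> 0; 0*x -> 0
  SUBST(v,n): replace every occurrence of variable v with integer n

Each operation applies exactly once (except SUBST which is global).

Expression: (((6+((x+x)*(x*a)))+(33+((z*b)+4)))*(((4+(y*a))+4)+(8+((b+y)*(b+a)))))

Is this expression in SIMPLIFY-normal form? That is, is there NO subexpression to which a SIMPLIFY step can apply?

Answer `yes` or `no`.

Expression: (((6+((x+x)*(x*a)))+(33+((z*b)+4)))*(((4+(y*a))+4)+(8+((b+y)*(b+a)))))
Scanning for simplifiable subexpressions (pre-order)...
  at root: (((6+((x+x)*(x*a)))+(33+((z*b)+4)))*(((4+(y*a))+4)+(8+((b+y)*(b+a))))) (not simplifiable)
  at L: ((6+((x+x)*(x*a)))+(33+((z*b)+4))) (not simplifiable)
  at LL: (6+((x+x)*(x*a))) (not simplifiable)
  at LLR: ((x+x)*(x*a)) (not simplifiable)
  at LLRL: (x+x) (not simplifiable)
  at LLRR: (x*a) (not simplifiable)
  at LR: (33+((z*b)+4)) (not simplifiable)
  at LRR: ((z*b)+4) (not simplifiable)
  at LRRL: (z*b) (not simplifiable)
  at R: (((4+(y*a))+4)+(8+((b+y)*(b+a)))) (not simplifiable)
  at RL: ((4+(y*a))+4) (not simplifiable)
  at RLL: (4+(y*a)) (not simplifiable)
  at RLLR: (y*a) (not simplifiable)
  at RR: (8+((b+y)*(b+a))) (not simplifiable)
  at RRR: ((b+y)*(b+a)) (not simplifiable)
  at RRRL: (b+y) (not simplifiable)
  at RRRR: (b+a) (not simplifiable)
Result: no simplifiable subexpression found -> normal form.

Answer: yes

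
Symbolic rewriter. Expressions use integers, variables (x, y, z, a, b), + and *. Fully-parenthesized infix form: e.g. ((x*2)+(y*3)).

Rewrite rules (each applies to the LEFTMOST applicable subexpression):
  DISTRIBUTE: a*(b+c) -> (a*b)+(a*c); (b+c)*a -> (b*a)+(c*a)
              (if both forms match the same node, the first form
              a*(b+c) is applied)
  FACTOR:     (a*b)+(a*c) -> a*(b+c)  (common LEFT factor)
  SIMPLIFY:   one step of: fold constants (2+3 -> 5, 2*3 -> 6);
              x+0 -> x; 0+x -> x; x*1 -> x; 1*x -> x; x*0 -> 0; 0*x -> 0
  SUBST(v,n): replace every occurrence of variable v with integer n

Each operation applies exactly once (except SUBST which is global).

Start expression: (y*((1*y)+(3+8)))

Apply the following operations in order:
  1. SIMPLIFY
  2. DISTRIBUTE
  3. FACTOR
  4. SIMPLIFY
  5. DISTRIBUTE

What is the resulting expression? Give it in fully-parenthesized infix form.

Answer: ((y*y)+(y*11))

Derivation:
Start: (y*((1*y)+(3+8)))
Apply SIMPLIFY at RL (target: (1*y)): (y*((1*y)+(3+8))) -> (y*(y+(3+8)))
Apply DISTRIBUTE at root (target: (y*(y+(3+8)))): (y*(y+(3+8))) -> ((y*y)+(y*(3+8)))
Apply FACTOR at root (target: ((y*y)+(y*(3+8)))): ((y*y)+(y*(3+8))) -> (y*(y+(3+8)))
Apply SIMPLIFY at RR (target: (3+8)): (y*(y+(3+8))) -> (y*(y+11))
Apply DISTRIBUTE at root (target: (y*(y+11))): (y*(y+11)) -> ((y*y)+(y*11))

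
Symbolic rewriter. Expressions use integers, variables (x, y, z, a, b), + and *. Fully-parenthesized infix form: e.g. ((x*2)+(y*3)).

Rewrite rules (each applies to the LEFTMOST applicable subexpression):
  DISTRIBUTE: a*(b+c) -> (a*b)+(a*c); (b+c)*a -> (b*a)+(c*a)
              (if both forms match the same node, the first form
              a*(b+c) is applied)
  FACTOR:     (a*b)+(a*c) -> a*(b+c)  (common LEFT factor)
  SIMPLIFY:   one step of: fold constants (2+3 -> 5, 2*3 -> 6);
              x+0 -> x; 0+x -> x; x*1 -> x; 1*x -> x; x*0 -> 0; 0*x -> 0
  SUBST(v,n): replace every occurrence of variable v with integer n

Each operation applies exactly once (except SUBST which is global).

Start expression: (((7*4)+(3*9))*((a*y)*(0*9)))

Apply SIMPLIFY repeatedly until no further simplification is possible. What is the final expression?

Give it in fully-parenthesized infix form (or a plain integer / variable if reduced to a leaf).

Answer: 0

Derivation:
Start: (((7*4)+(3*9))*((a*y)*(0*9)))
Step 1: at LL: (7*4) -> 28; overall: (((7*4)+(3*9))*((a*y)*(0*9))) -> ((28+(3*9))*((a*y)*(0*9)))
Step 2: at LR: (3*9) -> 27; overall: ((28+(3*9))*((a*y)*(0*9))) -> ((28+27)*((a*y)*(0*9)))
Step 3: at L: (28+27) -> 55; overall: ((28+27)*((a*y)*(0*9))) -> (55*((a*y)*(0*9)))
Step 4: at RR: (0*9) -> 0; overall: (55*((a*y)*(0*9))) -> (55*((a*y)*0))
Step 5: at R: ((a*y)*0) -> 0; overall: (55*((a*y)*0)) -> (55*0)
Step 6: at root: (55*0) -> 0; overall: (55*0) -> 0
Fixed point: 0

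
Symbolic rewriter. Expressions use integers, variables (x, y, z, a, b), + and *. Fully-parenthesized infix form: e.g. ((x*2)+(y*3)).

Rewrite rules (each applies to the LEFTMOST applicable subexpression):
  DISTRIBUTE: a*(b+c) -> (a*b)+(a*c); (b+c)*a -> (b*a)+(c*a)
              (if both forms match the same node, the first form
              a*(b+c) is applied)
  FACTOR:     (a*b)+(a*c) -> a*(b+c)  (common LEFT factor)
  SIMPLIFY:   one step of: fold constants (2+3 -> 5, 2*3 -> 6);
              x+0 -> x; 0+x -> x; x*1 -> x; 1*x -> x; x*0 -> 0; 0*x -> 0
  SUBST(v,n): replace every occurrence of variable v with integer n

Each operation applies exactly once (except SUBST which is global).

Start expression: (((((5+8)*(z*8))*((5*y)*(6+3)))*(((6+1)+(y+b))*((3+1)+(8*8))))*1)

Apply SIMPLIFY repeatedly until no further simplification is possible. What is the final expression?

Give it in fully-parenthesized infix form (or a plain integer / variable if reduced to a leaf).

Start: (((((5+8)*(z*8))*((5*y)*(6+3)))*(((6+1)+(y+b))*((3+1)+(8*8))))*1)
Step 1: at root: (((((5+8)*(z*8))*((5*y)*(6+3)))*(((6+1)+(y+b))*((3+1)+(8*8))))*1) -> ((((5+8)*(z*8))*((5*y)*(6+3)))*(((6+1)+(y+b))*((3+1)+(8*8)))); overall: (((((5+8)*(z*8))*((5*y)*(6+3)))*(((6+1)+(y+b))*((3+1)+(8*8))))*1) -> ((((5+8)*(z*8))*((5*y)*(6+3)))*(((6+1)+(y+b))*((3+1)+(8*8))))
Step 2: at LLL: (5+8) -> 13; overall: ((((5+8)*(z*8))*((5*y)*(6+3)))*(((6+1)+(y+b))*((3+1)+(8*8)))) -> (((13*(z*8))*((5*y)*(6+3)))*(((6+1)+(y+b))*((3+1)+(8*8))))
Step 3: at LRR: (6+3) -> 9; overall: (((13*(z*8))*((5*y)*(6+3)))*(((6+1)+(y+b))*((3+1)+(8*8)))) -> (((13*(z*8))*((5*y)*9))*(((6+1)+(y+b))*((3+1)+(8*8))))
Step 4: at RLL: (6+1) -> 7; overall: (((13*(z*8))*((5*y)*9))*(((6+1)+(y+b))*((3+1)+(8*8)))) -> (((13*(z*8))*((5*y)*9))*((7+(y+b))*((3+1)+(8*8))))
Step 5: at RRL: (3+1) -> 4; overall: (((13*(z*8))*((5*y)*9))*((7+(y+b))*((3+1)+(8*8)))) -> (((13*(z*8))*((5*y)*9))*((7+(y+b))*(4+(8*8))))
Step 6: at RRR: (8*8) -> 64; overall: (((13*(z*8))*((5*y)*9))*((7+(y+b))*(4+(8*8)))) -> (((13*(z*8))*((5*y)*9))*((7+(y+b))*(4+64)))
Step 7: at RR: (4+64) -> 68; overall: (((13*(z*8))*((5*y)*9))*((7+(y+b))*(4+64))) -> (((13*(z*8))*((5*y)*9))*((7+(y+b))*68))
Fixed point: (((13*(z*8))*((5*y)*9))*((7+(y+b))*68))

Answer: (((13*(z*8))*((5*y)*9))*((7+(y+b))*68))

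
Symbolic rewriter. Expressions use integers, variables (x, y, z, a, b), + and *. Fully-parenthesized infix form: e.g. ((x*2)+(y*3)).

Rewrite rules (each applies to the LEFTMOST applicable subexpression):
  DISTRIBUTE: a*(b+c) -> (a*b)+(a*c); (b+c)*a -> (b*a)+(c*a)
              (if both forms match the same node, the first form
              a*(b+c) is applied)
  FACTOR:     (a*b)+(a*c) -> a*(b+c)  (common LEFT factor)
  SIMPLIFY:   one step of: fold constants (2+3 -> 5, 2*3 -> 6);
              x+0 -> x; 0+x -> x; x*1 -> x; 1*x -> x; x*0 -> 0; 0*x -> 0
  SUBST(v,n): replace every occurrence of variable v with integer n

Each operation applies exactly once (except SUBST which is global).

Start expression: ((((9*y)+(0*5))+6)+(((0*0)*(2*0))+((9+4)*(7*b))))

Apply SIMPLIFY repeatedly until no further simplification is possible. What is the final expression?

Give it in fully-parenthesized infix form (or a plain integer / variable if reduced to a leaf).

Start: ((((9*y)+(0*5))+6)+(((0*0)*(2*0))+((9+4)*(7*b))))
Step 1: at LLR: (0*5) -> 0; overall: ((((9*y)+(0*5))+6)+(((0*0)*(2*0))+((9+4)*(7*b)))) -> ((((9*y)+0)+6)+(((0*0)*(2*0))+((9+4)*(7*b))))
Step 2: at LL: ((9*y)+0) -> (9*y); overall: ((((9*y)+0)+6)+(((0*0)*(2*0))+((9+4)*(7*b)))) -> (((9*y)+6)+(((0*0)*(2*0))+((9+4)*(7*b))))
Step 3: at RLL: (0*0) -> 0; overall: (((9*y)+6)+(((0*0)*(2*0))+((9+4)*(7*b)))) -> (((9*y)+6)+((0*(2*0))+((9+4)*(7*b))))
Step 4: at RL: (0*(2*0)) -> 0; overall: (((9*y)+6)+((0*(2*0))+((9+4)*(7*b)))) -> (((9*y)+6)+(0+((9+4)*(7*b))))
Step 5: at R: (0+((9+4)*(7*b))) -> ((9+4)*(7*b)); overall: (((9*y)+6)+(0+((9+4)*(7*b)))) -> (((9*y)+6)+((9+4)*(7*b)))
Step 6: at RL: (9+4) -> 13; overall: (((9*y)+6)+((9+4)*(7*b))) -> (((9*y)+6)+(13*(7*b)))
Fixed point: (((9*y)+6)+(13*(7*b)))

Answer: (((9*y)+6)+(13*(7*b)))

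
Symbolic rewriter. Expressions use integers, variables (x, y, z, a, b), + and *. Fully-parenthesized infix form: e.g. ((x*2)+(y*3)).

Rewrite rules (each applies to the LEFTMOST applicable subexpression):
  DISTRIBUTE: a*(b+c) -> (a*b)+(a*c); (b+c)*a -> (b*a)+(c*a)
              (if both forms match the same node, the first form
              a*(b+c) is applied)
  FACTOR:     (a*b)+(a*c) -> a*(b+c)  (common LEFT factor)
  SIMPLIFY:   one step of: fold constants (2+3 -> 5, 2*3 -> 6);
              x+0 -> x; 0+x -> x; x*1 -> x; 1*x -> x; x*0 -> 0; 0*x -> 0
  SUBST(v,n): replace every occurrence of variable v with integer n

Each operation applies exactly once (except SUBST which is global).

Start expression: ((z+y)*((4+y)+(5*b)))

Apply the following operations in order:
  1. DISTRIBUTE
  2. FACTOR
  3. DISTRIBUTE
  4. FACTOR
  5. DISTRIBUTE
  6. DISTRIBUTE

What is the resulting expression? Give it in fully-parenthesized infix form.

Answer: ((((z+y)*4)+((z+y)*y))+((z+y)*(5*b)))

Derivation:
Start: ((z+y)*((4+y)+(5*b)))
Apply DISTRIBUTE at root (target: ((z+y)*((4+y)+(5*b)))): ((z+y)*((4+y)+(5*b))) -> (((z+y)*(4+y))+((z+y)*(5*b)))
Apply FACTOR at root (target: (((z+y)*(4+y))+((z+y)*(5*b)))): (((z+y)*(4+y))+((z+y)*(5*b))) -> ((z+y)*((4+y)+(5*b)))
Apply DISTRIBUTE at root (target: ((z+y)*((4+y)+(5*b)))): ((z+y)*((4+y)+(5*b))) -> (((z+y)*(4+y))+((z+y)*(5*b)))
Apply FACTOR at root (target: (((z+y)*(4+y))+((z+y)*(5*b)))): (((z+y)*(4+y))+((z+y)*(5*b))) -> ((z+y)*((4+y)+(5*b)))
Apply DISTRIBUTE at root (target: ((z+y)*((4+y)+(5*b)))): ((z+y)*((4+y)+(5*b))) -> (((z+y)*(4+y))+((z+y)*(5*b)))
Apply DISTRIBUTE at L (target: ((z+y)*(4+y))): (((z+y)*(4+y))+((z+y)*(5*b))) -> ((((z+y)*4)+((z+y)*y))+((z+y)*(5*b)))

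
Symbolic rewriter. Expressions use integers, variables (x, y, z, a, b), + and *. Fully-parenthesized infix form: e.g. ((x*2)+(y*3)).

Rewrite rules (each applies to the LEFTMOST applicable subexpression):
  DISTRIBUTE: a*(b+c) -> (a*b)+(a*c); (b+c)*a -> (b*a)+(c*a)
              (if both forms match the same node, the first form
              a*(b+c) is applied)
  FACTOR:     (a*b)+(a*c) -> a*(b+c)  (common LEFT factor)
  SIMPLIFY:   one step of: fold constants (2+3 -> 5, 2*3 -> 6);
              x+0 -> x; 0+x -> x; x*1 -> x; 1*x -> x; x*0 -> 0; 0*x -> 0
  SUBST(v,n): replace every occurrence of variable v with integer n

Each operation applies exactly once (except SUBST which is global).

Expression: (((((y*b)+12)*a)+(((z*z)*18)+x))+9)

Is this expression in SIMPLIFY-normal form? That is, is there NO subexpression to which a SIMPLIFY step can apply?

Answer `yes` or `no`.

Expression: (((((y*b)+12)*a)+(((z*z)*18)+x))+9)
Scanning for simplifiable subexpressions (pre-order)...
  at root: (((((y*b)+12)*a)+(((z*z)*18)+x))+9) (not simplifiable)
  at L: ((((y*b)+12)*a)+(((z*z)*18)+x)) (not simplifiable)
  at LL: (((y*b)+12)*a) (not simplifiable)
  at LLL: ((y*b)+12) (not simplifiable)
  at LLLL: (y*b) (not simplifiable)
  at LR: (((z*z)*18)+x) (not simplifiable)
  at LRL: ((z*z)*18) (not simplifiable)
  at LRLL: (z*z) (not simplifiable)
Result: no simplifiable subexpression found -> normal form.

Answer: yes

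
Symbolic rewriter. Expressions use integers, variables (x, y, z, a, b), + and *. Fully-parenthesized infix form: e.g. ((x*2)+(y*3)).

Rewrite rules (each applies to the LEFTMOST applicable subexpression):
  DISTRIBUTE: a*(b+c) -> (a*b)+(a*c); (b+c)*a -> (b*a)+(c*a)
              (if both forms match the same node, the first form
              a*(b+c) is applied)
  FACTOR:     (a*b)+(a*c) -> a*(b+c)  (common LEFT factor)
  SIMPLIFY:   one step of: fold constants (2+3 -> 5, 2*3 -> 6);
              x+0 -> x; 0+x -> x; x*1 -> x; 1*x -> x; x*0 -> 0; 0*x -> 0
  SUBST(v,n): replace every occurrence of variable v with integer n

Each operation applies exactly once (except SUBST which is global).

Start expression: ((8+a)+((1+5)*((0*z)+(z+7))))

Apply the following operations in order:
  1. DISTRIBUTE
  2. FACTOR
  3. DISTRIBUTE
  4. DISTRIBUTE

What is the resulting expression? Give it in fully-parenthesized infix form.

Start: ((8+a)+((1+5)*((0*z)+(z+7))))
Apply DISTRIBUTE at R (target: ((1+5)*((0*z)+(z+7)))): ((8+a)+((1+5)*((0*z)+(z+7)))) -> ((8+a)+(((1+5)*(0*z))+((1+5)*(z+7))))
Apply FACTOR at R (target: (((1+5)*(0*z))+((1+5)*(z+7)))): ((8+a)+(((1+5)*(0*z))+((1+5)*(z+7)))) -> ((8+a)+((1+5)*((0*z)+(z+7))))
Apply DISTRIBUTE at R (target: ((1+5)*((0*z)+(z+7)))): ((8+a)+((1+5)*((0*z)+(z+7)))) -> ((8+a)+(((1+5)*(0*z))+((1+5)*(z+7))))
Apply DISTRIBUTE at RL (target: ((1+5)*(0*z))): ((8+a)+(((1+5)*(0*z))+((1+5)*(z+7)))) -> ((8+a)+(((1*(0*z))+(5*(0*z)))+((1+5)*(z+7))))

Answer: ((8+a)+(((1*(0*z))+(5*(0*z)))+((1+5)*(z+7))))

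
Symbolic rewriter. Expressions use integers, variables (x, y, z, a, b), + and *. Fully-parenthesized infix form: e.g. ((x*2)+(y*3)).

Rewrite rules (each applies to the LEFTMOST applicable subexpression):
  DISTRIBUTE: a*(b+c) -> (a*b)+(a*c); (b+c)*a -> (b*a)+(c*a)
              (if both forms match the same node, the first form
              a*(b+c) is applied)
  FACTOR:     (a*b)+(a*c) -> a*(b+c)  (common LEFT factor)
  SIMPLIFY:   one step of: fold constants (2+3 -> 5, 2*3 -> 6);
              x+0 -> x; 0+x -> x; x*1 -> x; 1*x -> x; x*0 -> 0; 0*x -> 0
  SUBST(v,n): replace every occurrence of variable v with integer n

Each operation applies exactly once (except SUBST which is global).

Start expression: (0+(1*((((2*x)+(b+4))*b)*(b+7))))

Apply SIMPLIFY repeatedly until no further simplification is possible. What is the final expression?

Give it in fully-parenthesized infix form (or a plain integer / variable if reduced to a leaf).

Start: (0+(1*((((2*x)+(b+4))*b)*(b+7))))
Step 1: at root: (0+(1*((((2*x)+(b+4))*b)*(b+7)))) -> (1*((((2*x)+(b+4))*b)*(b+7))); overall: (0+(1*((((2*x)+(b+4))*b)*(b+7)))) -> (1*((((2*x)+(b+4))*b)*(b+7)))
Step 2: at root: (1*((((2*x)+(b+4))*b)*(b+7))) -> ((((2*x)+(b+4))*b)*(b+7)); overall: (1*((((2*x)+(b+4))*b)*(b+7))) -> ((((2*x)+(b+4))*b)*(b+7))
Fixed point: ((((2*x)+(b+4))*b)*(b+7))

Answer: ((((2*x)+(b+4))*b)*(b+7))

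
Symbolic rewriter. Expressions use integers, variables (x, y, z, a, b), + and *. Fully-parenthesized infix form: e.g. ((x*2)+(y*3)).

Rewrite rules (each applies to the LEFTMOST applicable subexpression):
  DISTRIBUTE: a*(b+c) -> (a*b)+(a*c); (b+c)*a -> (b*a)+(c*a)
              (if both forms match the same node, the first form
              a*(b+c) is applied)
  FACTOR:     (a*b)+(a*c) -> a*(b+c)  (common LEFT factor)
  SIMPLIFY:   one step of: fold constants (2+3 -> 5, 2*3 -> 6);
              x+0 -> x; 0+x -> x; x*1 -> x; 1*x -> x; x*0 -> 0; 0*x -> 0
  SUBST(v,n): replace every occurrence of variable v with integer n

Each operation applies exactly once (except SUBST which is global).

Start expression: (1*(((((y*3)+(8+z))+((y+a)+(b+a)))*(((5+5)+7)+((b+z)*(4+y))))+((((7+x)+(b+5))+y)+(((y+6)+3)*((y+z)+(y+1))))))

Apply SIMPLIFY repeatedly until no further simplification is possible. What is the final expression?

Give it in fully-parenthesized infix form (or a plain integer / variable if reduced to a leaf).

Answer: (((((y*3)+(8+z))+((y+a)+(b+a)))*(17+((b+z)*(4+y))))+((((7+x)+(b+5))+y)+(((y+6)+3)*((y+z)+(y+1)))))

Derivation:
Start: (1*(((((y*3)+(8+z))+((y+a)+(b+a)))*(((5+5)+7)+((b+z)*(4+y))))+((((7+x)+(b+5))+y)+(((y+6)+3)*((y+z)+(y+1))))))
Step 1: at root: (1*(((((y*3)+(8+z))+((y+a)+(b+a)))*(((5+5)+7)+((b+z)*(4+y))))+((((7+x)+(b+5))+y)+(((y+6)+3)*((y+z)+(y+1)))))) -> (((((y*3)+(8+z))+((y+a)+(b+a)))*(((5+5)+7)+((b+z)*(4+y))))+((((7+x)+(b+5))+y)+(((y+6)+3)*((y+z)+(y+1))))); overall: (1*(((((y*3)+(8+z))+((y+a)+(b+a)))*(((5+5)+7)+((b+z)*(4+y))))+((((7+x)+(b+5))+y)+(((y+6)+3)*((y+z)+(y+1)))))) -> (((((y*3)+(8+z))+((y+a)+(b+a)))*(((5+5)+7)+((b+z)*(4+y))))+((((7+x)+(b+5))+y)+(((y+6)+3)*((y+z)+(y+1)))))
Step 2: at LRLL: (5+5) -> 10; overall: (((((y*3)+(8+z))+((y+a)+(b+a)))*(((5+5)+7)+((b+z)*(4+y))))+((((7+x)+(b+5))+y)+(((y+6)+3)*((y+z)+(y+1))))) -> (((((y*3)+(8+z))+((y+a)+(b+a)))*((10+7)+((b+z)*(4+y))))+((((7+x)+(b+5))+y)+(((y+6)+3)*((y+z)+(y+1)))))
Step 3: at LRL: (10+7) -> 17; overall: (((((y*3)+(8+z))+((y+a)+(b+a)))*((10+7)+((b+z)*(4+y))))+((((7+x)+(b+5))+y)+(((y+6)+3)*((y+z)+(y+1))))) -> (((((y*3)+(8+z))+((y+a)+(b+a)))*(17+((b+z)*(4+y))))+((((7+x)+(b+5))+y)+(((y+6)+3)*((y+z)+(y+1)))))
Fixed point: (((((y*3)+(8+z))+((y+a)+(b+a)))*(17+((b+z)*(4+y))))+((((7+x)+(b+5))+y)+(((y+6)+3)*((y+z)+(y+1)))))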